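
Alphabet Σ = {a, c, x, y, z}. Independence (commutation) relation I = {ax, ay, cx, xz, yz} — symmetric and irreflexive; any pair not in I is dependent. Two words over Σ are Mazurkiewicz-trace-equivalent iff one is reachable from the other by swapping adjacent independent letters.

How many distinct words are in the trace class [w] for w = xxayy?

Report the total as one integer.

5

#0=x has no predecessor
#1=x depends on [0:x]
#2=a has no predecessor
#3=y depends on [1:x]
#4=y depends on [3:y]
sources: [0:x, 2:a]
N(rest) = Σ N(rest − s) over sources s of rest; N(one piece) = 1:
  size 1 → [2]=1  [4]=1
  size 2 → [2,4]=2  [3,4]=1
  size 3 → [1,3,4]=1  [2,3,4]=3
  first=0(x) contributes 4
  first=2(a) contributes 1
|[w]| = 5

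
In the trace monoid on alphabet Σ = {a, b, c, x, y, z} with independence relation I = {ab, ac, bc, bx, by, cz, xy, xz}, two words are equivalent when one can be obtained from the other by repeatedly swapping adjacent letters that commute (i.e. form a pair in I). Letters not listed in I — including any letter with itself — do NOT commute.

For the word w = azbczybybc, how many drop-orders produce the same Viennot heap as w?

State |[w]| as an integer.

55

#0=a has no predecessor
#1=z depends on [0:a]
#2=b depends on [1:z]
#3=c has no predecessor
#4=z depends on [2:b]
#5=y depends on [3:c, 4:z]
#6=b depends on [4:z]
#7=y depends on [5:y]
#8=b depends on [6:b]
#9=c depends on [7:y]
sources: [0:a, 3:c]
N(rest) = Σ N(rest − s) over sources s of rest; N(one piece) = 1:
  size 1 → [8]=1  [9]=1
  size 2 → [6,8]=1  [7,9]=1  [8,9]=2
  size 3 → [5,7,9]=1  [6,8,9]=3  [7,8,9]=3
  size 4 → [3,5,7,9]=1  [5,7,8,9]=4  [6,7,8,9]=6
  size 5 → [3,5,7,8,9]=5  [5,6,7,8,9]=10
  size 6 → [3,5,6,7,8,9]=15  [4,5,6,7,8,9]=10
  size 7 → [2,4,5,6,7,8,9]=10  [3,4,5,6,7,8,9]=25
  size 8 → [1,2,4,5,6,7,8,9]=10  [2,3,4,5,6,7,8,9]=35
  first=0(a) contributes 45
  first=3(c) contributes 10
|[w]| = 55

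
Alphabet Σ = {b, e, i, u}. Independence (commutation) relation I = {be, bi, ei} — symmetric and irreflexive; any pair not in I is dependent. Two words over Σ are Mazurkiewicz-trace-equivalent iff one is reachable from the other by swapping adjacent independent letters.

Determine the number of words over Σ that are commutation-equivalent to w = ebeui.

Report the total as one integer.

3

#0=e has no predecessor
#1=b has no predecessor
#2=e depends on [0:e]
#3=u depends on [1:b, 2:e]
#4=i depends on [3:u]
sources: [0:e, 1:b]
N(rest) = Σ N(rest − s) over sources s of rest; N(one piece) = 1:
  size 1 → [4]=1
  size 2 → [3,4]=1
  size 3 → [1,3,4]=1  [2,3,4]=1
  first=0(e) contributes 2
  first=1(b) contributes 1
|[w]| = 3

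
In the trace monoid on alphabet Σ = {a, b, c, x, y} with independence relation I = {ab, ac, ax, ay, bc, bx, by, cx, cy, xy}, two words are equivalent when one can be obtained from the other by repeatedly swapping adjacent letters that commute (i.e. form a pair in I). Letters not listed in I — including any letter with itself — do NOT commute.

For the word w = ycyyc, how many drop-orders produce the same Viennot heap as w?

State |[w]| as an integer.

10

piece 0:y — minimal
piece 1:c — minimal
piece 2:y rests on {0:y}
piece 3:y rests on {2:y}
piece 4:c rests on {1:c}
minimal pieces: {0:y, 1:c}
ways to finish when only these pieces remain (= sum over removing one remaining piece with nothing left below it):
  1 left: {3}→1  {4}→1
  2 left: {1,4}→1  {2,3}→1  {3,4}→2
  3 left: {0,2,3}→1  {1,3,4}→3  {2,3,4}→3
  placing 0:y first → 6 extensions
  placing 1:c first → 4 extensions
total linear extensions = 10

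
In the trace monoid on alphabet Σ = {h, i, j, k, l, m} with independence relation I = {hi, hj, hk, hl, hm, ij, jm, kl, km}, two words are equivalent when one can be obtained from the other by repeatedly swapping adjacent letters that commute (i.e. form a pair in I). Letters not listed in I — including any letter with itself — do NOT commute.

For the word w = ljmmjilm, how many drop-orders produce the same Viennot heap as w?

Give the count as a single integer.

piece 0:l — minimal
piece 1:j rests on {0:l}
piece 2:m rests on {0:l}
piece 3:m rests on {2:m}
piece 4:j rests on {1:j}
piece 5:i rests on {3:m}
piece 6:l rests on {4:j, 5:i}
piece 7:m rests on {6:l}
minimal pieces: {0:l}
ways to finish when only these pieces remain (= sum over removing one remaining piece with nothing left below it):
  1 left: {7}→1
  2 left: {6,7}→1
  3 left: {4,6,7}→1  {5,6,7}→1
  4 left: {1,4,6,7}→1  {3,5,6,7}→1  {4,5,6,7}→2
  5 left: {1,4,5,6,7}→3  {2,3,5,6,7}→1  {3,4,5,6,7}→3
  6 left: {1,3,4,5,6,7}→6  {2,3,4,5,6,7}→4
  placing 0:l first → 10 extensions

10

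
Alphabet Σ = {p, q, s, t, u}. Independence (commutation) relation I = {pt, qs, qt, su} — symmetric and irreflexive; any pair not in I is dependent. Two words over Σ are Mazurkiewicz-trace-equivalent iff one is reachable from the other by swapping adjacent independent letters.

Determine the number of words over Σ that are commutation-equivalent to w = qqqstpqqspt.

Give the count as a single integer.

drop 0:q onto floor
drop 1:q onto {0:q}
drop 2:q onto {1:q}
drop 3:s onto floor
drop 4:t onto {3:s}
drop 5:p onto {2:q, 3:s}
drop 6:q onto {5:p}
drop 7:q onto {6:q}
drop 8:s onto {4:t, 5:p}
drop 9:p onto {7:q, 8:s}
drop 10:t onto {8:s}
ground layer = {0:q, 3:s}
drop-orders for the pieces not yet dropped (sum over which currently-grounded one goes next):
  1 to go: {9} 1  {10} 1
  2 to go: {7,9} 1  {9,10} 2
  3 to go: {6,7,9} 1  {7,9,10} 3  {8,9,10} 2
  4 to go: {4,8,9,10} 2  {6,7,9,10} 4  {7,8,9,10} 5
  5 to go: {4,7,8,9,10} 7  {6,7,8,9,10} 9
  6 to go: {4,6,7,8,9,10} 16  {5,6,7,8,9,10} 9
  7 to go: {2,5,6,7,8,9,10} 9  {4,5,6,7,8,9,10} 25
  8 to go: {1,2,5,6,7,8,9,10} 9  {2,4,5,6,7,8,9,10} 34  {3,4,5,6,7,8,9,10} 25
  9 to go: {0,1,2,5,6,7,8,9,10} 9  {1,2,4,5,6,7,8,9,10} 43  {2,3,4,5,6,7,8,9,10} 59
  if 0:q drops first: 102 orders
  if 3:s drops first: 52 orders
heap linearizations: 154

154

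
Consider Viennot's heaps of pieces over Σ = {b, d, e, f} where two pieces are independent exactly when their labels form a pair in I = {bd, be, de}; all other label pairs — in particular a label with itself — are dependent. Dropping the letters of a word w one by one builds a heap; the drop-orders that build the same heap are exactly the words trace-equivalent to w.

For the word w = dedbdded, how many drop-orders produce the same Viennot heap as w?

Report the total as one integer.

#0=d has no predecessor
#1=e has no predecessor
#2=d depends on [0:d]
#3=b has no predecessor
#4=d depends on [2:d]
#5=d depends on [4:d]
#6=e depends on [1:e]
#7=d depends on [5:d]
sources: [0:d, 1:e, 3:b]
N(rest) = Σ N(rest − s) over sources s of rest; N(one piece) = 1:
  size 1 → [3]=1  [6]=1  [7]=1
  size 2 → [1,6]=1  [3,6]=2  [3,7]=2  [5,7]=1  [6,7]=2
  size 3 → [1,3,6]=3  [1,6,7]=3  [3,5,7]=3  [3,6,7]=6  [4,5,7]=1  [5,6,7]=3
  size 4 → [1,3,6,7]=12  [1,5,6,7]=6  [2,4,5,7]=1  [3,4,5,7]=4  [3,5,6,7]=12  [4,5,6,7]=4
  size 5 → [0,2,4,5,7]=1  [1,3,5,6,7]=30  [1,4,5,6,7]=10  [2,3,4,5,7]=5  [2,4,5,6,7]=5  [3,4,5,6,7]=20
  size 6 → [0,2,3,4,5,7]=6  [0,2,4,5,6,7]=6  [1,2,4,5,6,7]=15  [1,3,4,5,6,7]=60  [2,3,4,5,6,7]=30
  first=0(d) contributes 105
  first=1(e) contributes 42
  first=3(b) contributes 21
|[w]| = 168

168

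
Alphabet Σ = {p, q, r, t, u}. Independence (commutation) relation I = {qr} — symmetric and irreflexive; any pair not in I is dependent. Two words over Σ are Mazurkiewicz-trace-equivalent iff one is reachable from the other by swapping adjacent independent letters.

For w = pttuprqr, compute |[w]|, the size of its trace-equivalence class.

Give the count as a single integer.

3

drop 0:p onto floor
drop 1:t onto {0:p}
drop 2:t onto {1:t}
drop 3:u onto {2:t}
drop 4:p onto {3:u}
drop 5:r onto {4:p}
drop 6:q onto {4:p}
drop 7:r onto {5:r}
ground layer = {0:p}
drop-orders for the pieces not yet dropped (sum over which currently-grounded one goes next):
  1 to go: {6} 1  {7} 1
  2 to go: {5,7} 1  {6,7} 2
  3 to go: {5,6,7} 3
  4 to go: {4,5,6,7} 3
  5 to go: {3,4,5,6,7} 3
  6 to go: {2,3,4,5,6,7} 3
  if 0:p drops first: 3 orders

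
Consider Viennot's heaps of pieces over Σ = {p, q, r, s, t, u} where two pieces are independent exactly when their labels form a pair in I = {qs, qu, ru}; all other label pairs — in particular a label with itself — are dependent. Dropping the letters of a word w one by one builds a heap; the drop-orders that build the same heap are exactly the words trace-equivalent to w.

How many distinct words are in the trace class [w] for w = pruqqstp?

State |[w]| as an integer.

9

drop 0:p onto floor
drop 1:r onto {0:p}
drop 2:u onto {0:p}
drop 3:q onto {1:r}
drop 4:q onto {3:q}
drop 5:s onto {1:r, 2:u}
drop 6:t onto {4:q, 5:s}
drop 7:p onto {6:t}
ground layer = {0:p}
drop-orders for the pieces not yet dropped (sum over which currently-grounded one goes next):
  1 to go: {7} 1
  2 to go: {6,7} 1
  3 to go: {4,6,7} 1  {5,6,7} 1
  4 to go: {2,5,6,7} 1  {3,4,6,7} 1  {4,5,6,7} 2
  5 to go: {2,4,5,6,7} 3  {3,4,5,6,7} 3
  6 to go: {1,3,4,5,6,7} 3  {2,3,4,5,6,7} 6
  if 0:p drops first: 9 orders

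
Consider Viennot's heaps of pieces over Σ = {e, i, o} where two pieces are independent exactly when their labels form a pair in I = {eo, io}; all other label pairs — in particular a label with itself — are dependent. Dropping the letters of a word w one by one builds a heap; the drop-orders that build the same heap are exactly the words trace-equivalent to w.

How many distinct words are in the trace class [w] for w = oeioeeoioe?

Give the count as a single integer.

210

piece 0:o — minimal
piece 1:e — minimal
piece 2:i rests on {1:e}
piece 3:o rests on {0:o}
piece 4:e rests on {2:i}
piece 5:e rests on {4:e}
piece 6:o rests on {3:o}
piece 7:i rests on {5:e}
piece 8:o rests on {6:o}
piece 9:e rests on {7:i}
minimal pieces: {0:o, 1:e}
ways to finish when only these pieces remain (= sum over removing one remaining piece with nothing left below it):
  1 left: {8}→1  {9}→1
  2 left: {6,8}→1  {7,9}→1  {8,9}→2
  3 left: {3,6,8}→1  {5,7,9}→1  {6,8,9}→3  {7,8,9}→3
  4 left: {0,3,6,8}→1  {3,6,8,9}→4  {4,5,7,9}→1  {5,7,8,9}→4  {6,7,8,9}→6
  5 left: {0,3,6,8,9}→5  {2,4,5,7,9}→1  {3,6,7,8,9}→10  {4,5,7,8,9}→5  {5,6,7,8,9}→10
  6 left: {0,3,6,7,8,9}→15  {1,2,4,5,7,9}→1  {2,4,5,7,8,9}→6  {3,5,6,7,8,9}→20  {4,5,6,7,8,9}→15
  7 left: {0,3,5,6,7,8,9}→35  {1,2,4,5,7,8,9}→7  {2,4,5,6,7,8,9}→21  {3,4,5,6,7,8,9}→35
  8 left: {0,3,4,5,6,7,8,9}→70  {1,2,4,5,6,7,8,9}→28  {2,3,4,5,6,7,8,9}→56
  placing 0:o first → 84 extensions
  placing 1:e first → 126 extensions
total linear extensions = 210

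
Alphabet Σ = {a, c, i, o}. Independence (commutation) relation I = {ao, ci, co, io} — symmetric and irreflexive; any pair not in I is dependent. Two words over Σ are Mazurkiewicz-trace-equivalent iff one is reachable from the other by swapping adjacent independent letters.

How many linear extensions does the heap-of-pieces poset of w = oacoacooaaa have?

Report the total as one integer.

drop 0:o onto floor
drop 1:a onto floor
drop 2:c onto {1:a}
drop 3:o onto {0:o}
drop 4:a onto {2:c}
drop 5:c onto {4:a}
drop 6:o onto {3:o}
drop 7:o onto {6:o}
drop 8:a onto {5:c}
drop 9:a onto {8:a}
drop 10:a onto {9:a}
ground layer = {0:o, 1:a}
drop-orders for the pieces not yet dropped (sum over which currently-grounded one goes next):
  1 to go: {7} 1  {10} 1
  2 to go: {6,7} 1  {7,10} 2  {9,10} 1
  3 to go: {3,6,7} 1  {6,7,10} 3  {7,9,10} 3  {8,9,10} 1
  4 to go: {0,3,6,7} 1  {3,6,7,10} 4  {5,8,9,10} 1  {6,7,9,10} 6  {7,8,9,10} 4
  5 to go: {0,3,6,7,10} 5  {3,6,7,9,10} 10  {4,5,8,9,10} 1  {5,7,8,9,10} 5  {6,7,8,9,10} 10
  6 to go: {0,3,6,7,9,10} 15  {2,4,5,8,9,10} 1  {3,6,7,8,9,10} 20  {4,5,7,8,9,10} 6  {5,6,7,8,9,10} 15
  7 to go: {0,3,6,7,8,9,10} 35  {1,2,4,5,8,9,10} 1  {2,4,5,7,8,9,10} 7  {3,5,6,7,8,9,10} 35  {4,5,6,7,8,9,10} 21
  8 to go: {0,3,5,6,7,8,9,10} 70  {1,2,4,5,7,8,9,10} 8  {2,4,5,6,7,8,9,10} 28  {3,4,5,6,7,8,9,10} 56
  9 to go: {0,3,4,5,6,7,8,9,10} 126  {1,2,4,5,6,7,8,9,10} 36  {2,3,4,5,6,7,8,9,10} 84
  if 0:o drops first: 120 orders
  if 1:a drops first: 210 orders
heap linearizations: 330

330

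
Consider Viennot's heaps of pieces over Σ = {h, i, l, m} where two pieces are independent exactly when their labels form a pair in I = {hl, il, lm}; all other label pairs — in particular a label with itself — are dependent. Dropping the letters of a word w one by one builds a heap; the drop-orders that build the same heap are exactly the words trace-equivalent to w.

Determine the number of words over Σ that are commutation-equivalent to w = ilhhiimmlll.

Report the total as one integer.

0(i) covers ∅
1(l) covers ∅
2(h) covers 0:i
3(h) covers 2:h
4(i) covers 3:h
5(i) covers 4:i
6(m) covers 5:i
7(m) covers 6:m
8(l) covers 1:l
9(l) covers 8:l
10(l) covers 9:l
floor of heap: 0:i, 1:l
completions by unplaced set U, small U first (add the entries for U minus each lowest piece of U):
  |U|=1: {7}:1  {10}:1
  |U|=2: {6,7}:1  {7,10}:2  {9,10}:1
  |U|=3: {5,6,7}:1  {6,7,10}:3  {7,9,10}:3  {8,9,10}:1
  |U|=4: {1,8,9,10}:1  {4,5,6,7}:1  {5,6,7,10}:4  {6,7,9,10}:6  {7,8,9,10}:4
  |U|=5: {1,7,8,9,10}:5  {3,4,5,6,7}:1  {4,5,6,7,10}:5  {5,6,7,9,10}:10  {6,7,8,9,10}:10
  |U|=6: {1,6,7,8,9,10}:15  {2,3,4,5,6,7}:1  {3,4,5,6,7,10}:6  {4,5,6,7,9,10}:15  {5,6,7,8,9,10}:20
  |U|=7: {0,2,3,4,5,6,7}:1  {1,5,6,7,8,9,10}:35  {2,3,4,5,6,7,10}:7  {3,4,5,6,7,9,10}:21  {4,5,6,7,8,9,10}:35
  |U|=8: {0,2,3,4,5,6,7,10}:8  {1,4,5,6,7,8,9,10}:70  {2,3,4,5,6,7,9,10}:28  {3,4,5,6,7,8,9,10}:56
  |U|=9: {0,2,3,4,5,6,7,9,10}:36  {1,3,4,5,6,7,8,9,10}:126  {2,3,4,5,6,7,8,9,10}:84
  start at 0(i): 210
  start at 1(l): 120
sum over floor = 330

330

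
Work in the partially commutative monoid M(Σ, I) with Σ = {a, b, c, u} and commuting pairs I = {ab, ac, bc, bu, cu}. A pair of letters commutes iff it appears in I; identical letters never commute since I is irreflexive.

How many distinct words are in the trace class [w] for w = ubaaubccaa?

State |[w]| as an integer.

1260

#0=u has no predecessor
#1=b has no predecessor
#2=a depends on [0:u]
#3=a depends on [2:a]
#4=u depends on [3:a]
#5=b depends on [1:b]
#6=c has no predecessor
#7=c depends on [6:c]
#8=a depends on [4:u]
#9=a depends on [8:a]
sources: [0:u, 1:b, 6:c]
N(rest) = Σ N(rest − s) over sources s of rest; N(one piece) = 1:
  size 1 → [5]=1  [7]=1  [9]=1
  size 2 → [1,5]=1  [5,7]=2  [5,9]=2  [6,7]=1  [7,9]=2  [8,9]=1
  size 3 → [1,5,7]=3  [1,5,9]=3  [4,8,9]=1  [5,6,7]=3  [5,7,9]=6  [5,8,9]=3  [6,7,9]=3  [7,8,9]=3
  size 4 → [1,5,6,7]=6  [1,5,7,9]=12  [1,5,8,9]=6  [3,4,8,9]=1  [4,5,8,9]=4  [4,7,8,9]=4  [5,6,7,9]=12  [5,7,8,9]=12  [6,7,8,9]=6
  size 5 → [1,4,5,8,9]=10  [1,5,6,7,9]=30  [1,5,7,8,9]=30  [2,3,4,8,9]=1  [3,4,5,8,9]=5  [3,4,7,8,9]=5  [4,5,7,8,9]=20  [4,6,7,8,9]=10  [5,6,7,8,9]=30
  size 6 → [0,2,3,4,8,9]=1  [1,3,4,5,8,9]=15  [1,4,5,7,8,9]=60  [1,5,6,7,8,9]=90  [2,3,4,5,8,9]=6  [2,3,4,7,8,9]=6  [3,4,5,7,8,9]=30  [3,4,6,7,8,9]=15  [4,5,6,7,8,9]=60
  size 7 → [0,2,3,4,5,8,9]=7  [0,2,3,4,7,8,9]=7  [1,2,3,4,5,8,9]=21  [1,3,4,5,7,8,9]=105  [1,4,5,6,7,8,9]=210  [2,3,4,5,7,8,9]=42  [2,3,4,6,7,8,9]=21  [3,4,5,6,7,8,9]=105
  size 8 → [0,1,2,3,4,5,8,9]=28  [0,2,3,4,5,7,8,9]=56  [0,2,3,4,6,7,8,9]=28  [1,2,3,4,5,7,8,9]=168  [1,3,4,5,6,7,8,9]=420  [2,3,4,5,6,7,8,9]=168
  first=0(u) contributes 756
  first=1(b) contributes 252
  first=6(c) contributes 252
|[w]| = 1260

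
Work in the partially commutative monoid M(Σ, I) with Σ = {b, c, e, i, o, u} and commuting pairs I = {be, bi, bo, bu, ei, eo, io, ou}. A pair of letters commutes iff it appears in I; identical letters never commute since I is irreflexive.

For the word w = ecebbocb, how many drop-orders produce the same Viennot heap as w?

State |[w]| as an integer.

12

drop 0:e onto floor
drop 1:c onto {0:e}
drop 2:e onto {1:c}
drop 3:b onto {1:c}
drop 4:b onto {3:b}
drop 5:o onto {1:c}
drop 6:c onto {2:e, 4:b, 5:o}
drop 7:b onto {6:c}
ground layer = {0:e}
drop-orders for the pieces not yet dropped (sum over which currently-grounded one goes next):
  1 to go: {7} 1
  2 to go: {6,7} 1
  3 to go: {2,6,7} 1  {4,6,7} 1  {5,6,7} 1
  4 to go: {2,4,6,7} 2  {2,5,6,7} 2  {3,4,6,7} 1  {4,5,6,7} 2
  5 to go: {2,3,4,6,7} 3  {2,4,5,6,7} 6  {3,4,5,6,7} 3
  6 to go: {2,3,4,5,6,7} 12
  if 0:e drops first: 12 orders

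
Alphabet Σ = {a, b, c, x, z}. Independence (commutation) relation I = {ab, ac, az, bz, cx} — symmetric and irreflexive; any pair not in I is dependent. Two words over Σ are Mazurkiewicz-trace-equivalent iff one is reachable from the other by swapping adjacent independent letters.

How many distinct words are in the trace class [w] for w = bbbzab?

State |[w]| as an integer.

30

drop 0:b onto floor
drop 1:b onto {0:b}
drop 2:b onto {1:b}
drop 3:z onto floor
drop 4:a onto floor
drop 5:b onto {2:b}
ground layer = {0:b, 3:z, 4:a}
drop-orders for the pieces not yet dropped (sum over which currently-grounded one goes next):
  1 to go: {3} 1  {4} 1  {5} 1
  2 to go: {2,5} 1  {3,4} 2  {3,5} 2  {4,5} 2
  3 to go: {1,2,5} 1  {2,3,5} 3  {2,4,5} 3  {3,4,5} 6
  4 to go: {0,1,2,5} 1  {1,2,3,5} 4  {1,2,4,5} 4  {2,3,4,5} 12
  if 0:b drops first: 20 orders
  if 3:z drops first: 5 orders
  if 4:a drops first: 5 orders
heap linearizations: 30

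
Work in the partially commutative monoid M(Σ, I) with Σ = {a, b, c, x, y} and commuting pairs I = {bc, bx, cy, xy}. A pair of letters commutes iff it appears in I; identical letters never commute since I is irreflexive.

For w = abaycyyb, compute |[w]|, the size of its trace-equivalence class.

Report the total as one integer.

drop 0:a onto floor
drop 1:b onto {0:a}
drop 2:a onto {1:b}
drop 3:y onto {2:a}
drop 4:c onto {2:a}
drop 5:y onto {3:y}
drop 6:y onto {5:y}
drop 7:b onto {6:y}
ground layer = {0:a}
drop-orders for the pieces not yet dropped (sum over which currently-grounded one goes next):
  1 to go: {4} 1  {7} 1
  2 to go: {4,7} 2  {6,7} 1
  3 to go: {4,6,7} 3  {5,6,7} 1
  4 to go: {3,5,6,7} 1  {4,5,6,7} 4
  5 to go: {3,4,5,6,7} 5
  6 to go: {2,3,4,5,6,7} 5
  if 0:a drops first: 5 orders

5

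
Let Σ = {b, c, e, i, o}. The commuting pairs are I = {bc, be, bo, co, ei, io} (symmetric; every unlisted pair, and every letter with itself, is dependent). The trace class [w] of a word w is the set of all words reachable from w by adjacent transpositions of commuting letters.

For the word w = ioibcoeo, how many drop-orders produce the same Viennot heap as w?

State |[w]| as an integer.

#0=i has no predecessor
#1=o has no predecessor
#2=i depends on [0:i]
#3=b depends on [2:i]
#4=c depends on [2:i]
#5=o depends on [1:o]
#6=e depends on [4:c, 5:o]
#7=o depends on [6:e]
sources: [0:i, 1:o]
N(rest) = Σ N(rest − s) over sources s of rest; N(one piece) = 1:
  size 1 → [3]=1  [7]=1
  size 2 → [3,7]=2  [6,7]=1
  size 3 → [3,6,7]=3  [4,6,7]=1  [5,6,7]=1
  size 4 → [1,5,6,7]=1  [3,4,6,7]=4  [3,5,6,7]=4  [4,5,6,7]=2
  size 5 → [1,3,5,6,7]=5  [1,4,5,6,7]=3  [2,3,4,6,7]=4  [3,4,5,6,7]=10
  size 6 → [0,2,3,4,6,7]=4  [1,3,4,5,6,7]=18  [2,3,4,5,6,7]=14
  first=0(i) contributes 32
  first=1(o) contributes 18
|[w]| = 50

50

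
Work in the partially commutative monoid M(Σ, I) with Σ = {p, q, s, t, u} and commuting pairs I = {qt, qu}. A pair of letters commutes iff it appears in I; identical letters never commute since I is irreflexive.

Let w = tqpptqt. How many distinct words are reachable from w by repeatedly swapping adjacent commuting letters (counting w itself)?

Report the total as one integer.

drop 0:t onto floor
drop 1:q onto floor
drop 2:p onto {0:t, 1:q}
drop 3:p onto {2:p}
drop 4:t onto {3:p}
drop 5:q onto {3:p}
drop 6:t onto {4:t}
ground layer = {0:t, 1:q}
drop-orders for the pieces not yet dropped (sum over which currently-grounded one goes next):
  1 to go: {5} 1  {6} 1
  2 to go: {4,6} 1  {5,6} 2
  3 to go: {4,5,6} 3
  4 to go: {3,4,5,6} 3
  5 to go: {2,3,4,5,6} 3
  if 0:t drops first: 3 orders
  if 1:q drops first: 3 orders
heap linearizations: 6

6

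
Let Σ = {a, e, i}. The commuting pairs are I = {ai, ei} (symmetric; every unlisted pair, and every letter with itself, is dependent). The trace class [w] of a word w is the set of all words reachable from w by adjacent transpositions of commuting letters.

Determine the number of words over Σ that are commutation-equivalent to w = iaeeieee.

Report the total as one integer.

28

#0=i has no predecessor
#1=a has no predecessor
#2=e depends on [1:a]
#3=e depends on [2:e]
#4=i depends on [0:i]
#5=e depends on [3:e]
#6=e depends on [5:e]
#7=e depends on [6:e]
sources: [0:i, 1:a]
N(rest) = Σ N(rest − s) over sources s of rest; N(one piece) = 1:
  size 1 → [4]=1  [7]=1
  size 2 → [0,4]=1  [4,7]=2  [6,7]=1
  size 3 → [0,4,7]=3  [4,6,7]=3  [5,6,7]=1
  size 4 → [0,4,6,7]=6  [3,5,6,7]=1  [4,5,6,7]=4
  size 5 → [0,4,5,6,7]=10  [2,3,5,6,7]=1  [3,4,5,6,7]=5
  size 6 → [0,3,4,5,6,7]=15  [1,2,3,5,6,7]=1  [2,3,4,5,6,7]=6
  first=0(i) contributes 7
  first=1(a) contributes 21
|[w]| = 28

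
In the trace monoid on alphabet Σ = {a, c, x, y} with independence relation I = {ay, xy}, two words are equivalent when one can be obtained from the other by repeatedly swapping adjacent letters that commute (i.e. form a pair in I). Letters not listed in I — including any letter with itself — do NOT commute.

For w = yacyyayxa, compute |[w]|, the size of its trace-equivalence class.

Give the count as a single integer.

40

#0=y has no predecessor
#1=a has no predecessor
#2=c depends on [0:y, 1:a]
#3=y depends on [2:c]
#4=y depends on [3:y]
#5=a depends on [2:c]
#6=y depends on [4:y]
#7=x depends on [5:a]
#8=a depends on [7:x]
sources: [0:y, 1:a]
N(rest) = Σ N(rest − s) over sources s of rest; N(one piece) = 1:
  size 1 → [6]=1  [8]=1
  size 2 → [4,6]=1  [6,8]=2  [7,8]=1
  size 3 → [3,4,6]=1  [4,6,8]=3  [5,7,8]=1  [6,7,8]=3
  size 4 → [3,4,6,8]=4  [4,6,7,8]=6  [5,6,7,8]=4
  size 5 → [3,4,6,7,8]=10  [4,5,6,7,8]=10
  size 6 → [3,4,5,6,7,8]=20
  size 7 → [2,3,4,5,6,7,8]=20
  first=0(y) contributes 20
  first=1(a) contributes 20
|[w]| = 40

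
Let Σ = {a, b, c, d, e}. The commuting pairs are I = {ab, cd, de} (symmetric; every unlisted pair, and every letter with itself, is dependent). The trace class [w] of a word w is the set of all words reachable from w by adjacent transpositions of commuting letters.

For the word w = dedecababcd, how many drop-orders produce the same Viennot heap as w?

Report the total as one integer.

drop 0:d onto floor
drop 1:e onto floor
drop 2:d onto {0:d}
drop 3:e onto {1:e}
drop 4:c onto {3:e}
drop 5:a onto {2:d, 4:c}
drop 6:b onto {2:d, 4:c}
drop 7:a onto {5:a}
drop 8:b onto {6:b}
drop 9:c onto {7:a, 8:b}
drop 10:d onto {7:a, 8:b}
ground layer = {0:d, 1:e}
drop-orders for the pieces not yet dropped (sum over which currently-grounded one goes next):
  1 to go: {9} 1  {10} 1
  2 to go: {9,10} 2
  3 to go: {7,9,10} 2  {8,9,10} 2
  4 to go: {5,7,9,10} 2  {6,8,9,10} 2  {7,8,9,10} 4
  5 to go: {5,7,8,9,10} 6  {6,7,8,9,10} 6
  6 to go: {5,6,7,8,9,10} 12
  7 to go: {2,5,6,7,8,9,10} 12  {4,5,6,7,8,9,10} 12
  8 to go: {0,2,5,6,7,8,9,10} 12  {2,4,5,6,7,8,9,10} 24  {3,4,5,6,7,8,9,10} 12
  9 to go: {0,2,4,5,6,7,8,9,10} 36  {1,3,4,5,6,7,8,9,10} 12  {2,3,4,5,6,7,8,9,10} 36
  if 0:d drops first: 48 orders
  if 1:e drops first: 72 orders
heap linearizations: 120

120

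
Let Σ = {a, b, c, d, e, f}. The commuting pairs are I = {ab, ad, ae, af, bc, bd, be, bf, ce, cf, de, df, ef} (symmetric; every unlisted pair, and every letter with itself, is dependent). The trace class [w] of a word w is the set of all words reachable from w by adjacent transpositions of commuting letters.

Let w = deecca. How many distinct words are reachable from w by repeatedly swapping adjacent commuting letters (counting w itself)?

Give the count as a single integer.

15

piece 0:d — minimal
piece 1:e — minimal
piece 2:e rests on {1:e}
piece 3:c rests on {0:d}
piece 4:c rests on {3:c}
piece 5:a rests on {4:c}
minimal pieces: {0:d, 1:e}
ways to finish when only these pieces remain (= sum over removing one remaining piece with nothing left below it):
  1 left: {2}→1  {5}→1
  2 left: {1,2}→1  {2,5}→2  {4,5}→1
  3 left: {1,2,5}→3  {2,4,5}→3  {3,4,5}→1
  4 left: {0,3,4,5}→1  {1,2,4,5}→6  {2,3,4,5}→4
  placing 0:d first → 10 extensions
  placing 1:e first → 5 extensions
total linear extensions = 15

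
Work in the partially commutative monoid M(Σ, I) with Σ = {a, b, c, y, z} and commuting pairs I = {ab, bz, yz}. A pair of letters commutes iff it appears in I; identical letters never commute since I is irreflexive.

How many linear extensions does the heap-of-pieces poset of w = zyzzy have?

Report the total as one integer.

10

#0=z has no predecessor
#1=y has no predecessor
#2=z depends on [0:z]
#3=z depends on [2:z]
#4=y depends on [1:y]
sources: [0:z, 1:y]
N(rest) = Σ N(rest − s) over sources s of rest; N(one piece) = 1:
  size 1 → [3]=1  [4]=1
  size 2 → [1,4]=1  [2,3]=1  [3,4]=2
  size 3 → [0,2,3]=1  [1,3,4]=3  [2,3,4]=3
  first=0(z) contributes 6
  first=1(y) contributes 4
|[w]| = 10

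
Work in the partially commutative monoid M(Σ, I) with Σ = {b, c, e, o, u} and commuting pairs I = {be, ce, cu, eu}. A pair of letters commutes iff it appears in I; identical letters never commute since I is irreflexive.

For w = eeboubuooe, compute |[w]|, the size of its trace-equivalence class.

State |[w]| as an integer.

3

#0=e has no predecessor
#1=e depends on [0:e]
#2=b has no predecessor
#3=o depends on [1:e, 2:b]
#4=u depends on [3:o]
#5=b depends on [4:u]
#6=u depends on [5:b]
#7=o depends on [6:u]
#8=o depends on [7:o]
#9=e depends on [8:o]
sources: [0:e, 2:b]
N(rest) = Σ N(rest − s) over sources s of rest; N(one piece) = 1:
  size 1 → [9]=1
  size 2 → [8,9]=1
  size 3 → [7,8,9]=1
  size 4 → [6,7,8,9]=1
  size 5 → [5,6,7,8,9]=1
  size 6 → [4,5,6,7,8,9]=1
  size 7 → [3,4,5,6,7,8,9]=1
  size 8 → [1,3,4,5,6,7,8,9]=1  [2,3,4,5,6,7,8,9]=1
  first=0(e) contributes 2
  first=2(b) contributes 1
|[w]| = 3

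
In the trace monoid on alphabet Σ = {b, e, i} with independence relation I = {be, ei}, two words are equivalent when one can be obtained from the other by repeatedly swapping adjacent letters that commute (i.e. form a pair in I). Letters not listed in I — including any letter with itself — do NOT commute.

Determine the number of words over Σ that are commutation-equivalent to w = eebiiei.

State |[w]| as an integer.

35

0(e) covers ∅
1(e) covers 0:e
2(b) covers ∅
3(i) covers 2:b
4(i) covers 3:i
5(e) covers 1:e
6(i) covers 4:i
floor of heap: 0:e, 2:b
completions by unplaced set U, small U first (add the entries for U minus each lowest piece of U):
  |U|=1: {5}:1  {6}:1
  |U|=2: {1,5}:1  {4,6}:1  {5,6}:2
  |U|=3: {0,1,5}:1  {1,5,6}:3  {3,4,6}:1  {4,5,6}:3
  |U|=4: {0,1,5,6}:4  {1,4,5,6}:6  {2,3,4,6}:1  {3,4,5,6}:4
  |U|=5: {0,1,4,5,6}:10  {1,3,4,5,6}:10  {2,3,4,5,6}:5
  start at 0(e): 15
  start at 2(b): 20
sum over floor = 35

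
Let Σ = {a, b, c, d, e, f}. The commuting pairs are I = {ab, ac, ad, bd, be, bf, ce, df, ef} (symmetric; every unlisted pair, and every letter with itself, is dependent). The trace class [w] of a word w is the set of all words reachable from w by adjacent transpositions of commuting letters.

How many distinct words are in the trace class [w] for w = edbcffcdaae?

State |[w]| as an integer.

#0=e has no predecessor
#1=d depends on [0:e]
#2=b has no predecessor
#3=c depends on [1:d, 2:b]
#4=f depends on [3:c]
#5=f depends on [4:f]
#6=c depends on [5:f]
#7=d depends on [6:c]
#8=a depends on [5:f]
#9=a depends on [8:a]
#10=e depends on [7:d, 9:a]
sources: [0:e, 2:b]
N(rest) = Σ N(rest − s) over sources s of rest; N(one piece) = 1:
  size 1 → [10]=1
  size 2 → [7,10]=1  [9,10]=1
  size 3 → [6,7,10]=1  [7,9,10]=2  [8,9,10]=1
  size 4 → [6,7,9,10]=3  [7,8,9,10]=3
  size 5 → [6,7,8,9,10]=6
  size 6 → [5,6,7,8,9,10]=6
  size 7 → [4,5,6,7,8,9,10]=6
  size 8 → [3,4,5,6,7,8,9,10]=6
  size 9 → [1,3,4,5,6,7,8,9,10]=6  [2,3,4,5,6,7,8,9,10]=6
  first=0(e) contributes 12
  first=2(b) contributes 6
|[w]| = 18

18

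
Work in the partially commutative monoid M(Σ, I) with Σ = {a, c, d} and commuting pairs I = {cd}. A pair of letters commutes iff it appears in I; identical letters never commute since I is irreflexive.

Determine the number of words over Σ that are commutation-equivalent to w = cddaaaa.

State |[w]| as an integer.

3

drop 0:c onto floor
drop 1:d onto floor
drop 2:d onto {1:d}
drop 3:a onto {0:c, 2:d}
drop 4:a onto {3:a}
drop 5:a onto {4:a}
drop 6:a onto {5:a}
ground layer = {0:c, 1:d}
drop-orders for the pieces not yet dropped (sum over which currently-grounded one goes next):
  1 to go: {6} 1
  2 to go: {5,6} 1
  3 to go: {4,5,6} 1
  4 to go: {3,4,5,6} 1
  5 to go: {0,3,4,5,6} 1  {2,3,4,5,6} 1
  if 0:c drops first: 1 orders
  if 1:d drops first: 2 orders
heap linearizations: 3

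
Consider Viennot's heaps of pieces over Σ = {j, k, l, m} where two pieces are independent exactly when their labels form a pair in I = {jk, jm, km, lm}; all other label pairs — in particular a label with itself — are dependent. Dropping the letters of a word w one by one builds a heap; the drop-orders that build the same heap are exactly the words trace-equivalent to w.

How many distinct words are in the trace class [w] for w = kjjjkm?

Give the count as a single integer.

60

0(k) covers ∅
1(j) covers ∅
2(j) covers 1:j
3(j) covers 2:j
4(k) covers 0:k
5(m) covers ∅
floor of heap: 0:k, 1:j, 5:m
completions by unplaced set U, small U first (add the entries for U minus each lowest piece of U):
  |U|=1: {3}:1  {4}:1  {5}:1
  |U|=2: {0,4}:1  {2,3}:1  {3,4}:2  {3,5}:2  {4,5}:2
  |U|=3: {0,3,4}:3  {0,4,5}:3  {1,2,3}:1  {2,3,4}:3  {2,3,5}:3  {3,4,5}:6
  |U|=4: {0,2,3,4}:6  {0,3,4,5}:12  {1,2,3,4}:4  {1,2,3,5}:4  {2,3,4,5}:12
  start at 0(k): 20
  start at 1(j): 30
  start at 5(m): 10
sum over floor = 60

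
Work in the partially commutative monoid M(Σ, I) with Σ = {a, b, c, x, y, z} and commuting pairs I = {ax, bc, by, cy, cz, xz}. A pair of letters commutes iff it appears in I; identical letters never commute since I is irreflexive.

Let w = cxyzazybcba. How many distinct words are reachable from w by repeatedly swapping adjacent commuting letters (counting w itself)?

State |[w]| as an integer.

0(c) covers ∅
1(x) covers 0:c
2(y) covers 1:x
3(z) covers 2:y
4(a) covers 3:z
5(z) covers 4:a
6(y) covers 5:z
7(b) covers 5:z
8(c) covers 4:a
9(b) covers 7:b
10(a) covers 6:y, 8:c, 9:b
floor of heap: 0:c
completions by unplaced set U, small U first (add the entries for U minus each lowest piece of U):
  |U|=1: {10}:1
  |U|=2: {6,10}:1  {8,10}:1  {9,10}:1
  |U|=3: {6,8,10}:2  {6,9,10}:2  {7,9,10}:1  {8,9,10}:2
  |U|=4: {6,7,9,10}:3  {6,8,9,10}:6  {7,8,9,10}:3
  |U|=5: {5,6,7,9,10}:3  {6,7,8,9,10}:12
  |U|=6: {5,6,7,8,9,10}:15
  |U|=7: {4,5,6,7,8,9,10}:15
  |U|=8: {3,4,5,6,7,8,9,10}:15
  |U|=9: {2,3,4,5,6,7,8,9,10}:15
  start at 0(c): 15

15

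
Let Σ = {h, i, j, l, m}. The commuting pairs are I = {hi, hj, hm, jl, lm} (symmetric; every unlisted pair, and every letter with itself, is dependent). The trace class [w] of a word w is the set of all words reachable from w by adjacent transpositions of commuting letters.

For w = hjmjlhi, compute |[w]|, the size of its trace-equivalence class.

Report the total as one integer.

30

0(h) covers ∅
1(j) covers ∅
2(m) covers 1:j
3(j) covers 2:m
4(l) covers 0:h
5(h) covers 4:l
6(i) covers 3:j, 4:l
floor of heap: 0:h, 1:j
completions by unplaced set U, small U first (add the entries for U minus each lowest piece of U):
  |U|=1: {5}:1  {6}:1
  |U|=2: {3,6}:1  {5,6}:2
  |U|=3: {2,3,6}:1  {3,5,6}:3  {4,5,6}:2
  |U|=4: {0,4,5,6}:2  {1,2,3,6}:1  {2,3,5,6}:4  {3,4,5,6}:5
  |U|=5: {0,3,4,5,6}:7  {1,2,3,5,6}:5  {2,3,4,5,6}:9
  start at 0(h): 14
  start at 1(j): 16
sum over floor = 30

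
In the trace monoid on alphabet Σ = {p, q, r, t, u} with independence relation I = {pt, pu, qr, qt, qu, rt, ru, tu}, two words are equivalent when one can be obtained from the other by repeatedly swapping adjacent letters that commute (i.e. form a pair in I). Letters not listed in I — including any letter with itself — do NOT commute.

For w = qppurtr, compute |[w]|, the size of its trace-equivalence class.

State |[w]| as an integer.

42

#0=q has no predecessor
#1=p depends on [0:q]
#2=p depends on [1:p]
#3=u has no predecessor
#4=r depends on [2:p]
#5=t has no predecessor
#6=r depends on [4:r]
sources: [0:q, 3:u, 5:t]
N(rest) = Σ N(rest − s) over sources s of rest; N(one piece) = 1:
  size 1 → [3]=1  [5]=1  [6]=1
  size 2 → [3,5]=2  [3,6]=2  [4,6]=1  [5,6]=2
  size 3 → [2,4,6]=1  [3,4,6]=3  [3,5,6]=6  [4,5,6]=3
  size 4 → [1,2,4,6]=1  [2,3,4,6]=4  [2,4,5,6]=4  [3,4,5,6]=12
  size 5 → [0,1,2,4,6]=1  [1,2,3,4,6]=5  [1,2,4,5,6]=5  [2,3,4,5,6]=20
  first=0(q) contributes 30
  first=3(u) contributes 6
  first=5(t) contributes 6
|[w]| = 42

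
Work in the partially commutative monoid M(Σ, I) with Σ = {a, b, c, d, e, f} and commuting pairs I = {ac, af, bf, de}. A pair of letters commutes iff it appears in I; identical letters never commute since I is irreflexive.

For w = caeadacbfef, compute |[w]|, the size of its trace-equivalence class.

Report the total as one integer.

10

0(c) covers ∅
1(a) covers ∅
2(e) covers 0:c, 1:a
3(a) covers 2:e
4(d) covers 3:a
5(a) covers 4:d
6(c) covers 4:d
7(b) covers 5:a, 6:c
8(f) covers 6:c
9(e) covers 7:b, 8:f
10(f) covers 9:e
floor of heap: 0:c, 1:a
completions by unplaced set U, small U first (add the entries for U minus each lowest piece of U):
  |U|=1: {10}:1
  |U|=2: {9,10}:1
  |U|=3: {7,9,10}:1  {8,9,10}:1
  |U|=4: {5,7,9,10}:1  {7,8,9,10}:2
  |U|=5: {5,7,8,9,10}:3  {6,7,8,9,10}:2
  |U|=6: {5,6,7,8,9,10}:5
  |U|=7: {4,5,6,7,8,9,10}:5
  |U|=8: {3,4,5,6,7,8,9,10}:5
  |U|=9: {2,3,4,5,6,7,8,9,10}:5
  start at 0(c): 5
  start at 1(a): 5
sum over floor = 10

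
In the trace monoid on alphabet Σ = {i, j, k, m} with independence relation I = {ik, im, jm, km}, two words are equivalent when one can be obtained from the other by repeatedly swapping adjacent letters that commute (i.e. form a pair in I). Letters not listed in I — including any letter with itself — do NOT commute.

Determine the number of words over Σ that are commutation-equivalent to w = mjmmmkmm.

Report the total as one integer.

28

0(m) covers ∅
1(j) covers ∅
2(m) covers 0:m
3(m) covers 2:m
4(m) covers 3:m
5(k) covers 1:j
6(m) covers 4:m
7(m) covers 6:m
floor of heap: 0:m, 1:j
completions by unplaced set U, small U first (add the entries for U minus each lowest piece of U):
  |U|=1: {5}:1  {7}:1
  |U|=2: {1,5}:1  {5,7}:2  {6,7}:1
  |U|=3: {1,5,7}:3  {4,6,7}:1  {5,6,7}:3
  |U|=4: {1,5,6,7}:6  {3,4,6,7}:1  {4,5,6,7}:4
  |U|=5: {1,4,5,6,7}:10  {2,3,4,6,7}:1  {3,4,5,6,7}:5
  |U|=6: {0,2,3,4,6,7}:1  {1,3,4,5,6,7}:15  {2,3,4,5,6,7}:6
  start at 0(m): 21
  start at 1(j): 7
sum over floor = 28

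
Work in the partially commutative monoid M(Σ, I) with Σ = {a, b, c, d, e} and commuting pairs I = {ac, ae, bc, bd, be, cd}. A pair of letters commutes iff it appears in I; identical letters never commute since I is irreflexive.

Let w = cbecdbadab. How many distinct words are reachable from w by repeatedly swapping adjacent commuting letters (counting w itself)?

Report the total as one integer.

70

#0=c has no predecessor
#1=b has no predecessor
#2=e depends on [0:c]
#3=c depends on [2:e]
#4=d depends on [2:e]
#5=b depends on [1:b]
#6=a depends on [4:d, 5:b]
#7=d depends on [6:a]
#8=a depends on [7:d]
#9=b depends on [8:a]
sources: [0:c, 1:b]
N(rest) = Σ N(rest − s) over sources s of rest; N(one piece) = 1:
  size 1 → [3]=1  [9]=1
  size 2 → [3,9]=2  [8,9]=1
  size 3 → [3,8,9]=3  [7,8,9]=1
  size 4 → [3,7,8,9]=4  [6,7,8,9]=1
  size 5 → [3,6,7,8,9]=5  [4,6,7,8,9]=1  [5,6,7,8,9]=1
  size 6 → [1,5,6,7,8,9]=1  [3,4,6,7,8,9]=6  [3,5,6,7,8,9]=6  [4,5,6,7,8,9]=2
  size 7 → [1,3,5,6,7,8,9]=7  [1,4,5,6,7,8,9]=3  [2,3,4,6,7,8,9]=6  [3,4,5,6,7,8,9]=14
  size 8 → [0,2,3,4,6,7,8,9]=6  [1,3,4,5,6,7,8,9]=24  [2,3,4,5,6,7,8,9]=20
  first=0(c) contributes 44
  first=1(b) contributes 26
|[w]| = 70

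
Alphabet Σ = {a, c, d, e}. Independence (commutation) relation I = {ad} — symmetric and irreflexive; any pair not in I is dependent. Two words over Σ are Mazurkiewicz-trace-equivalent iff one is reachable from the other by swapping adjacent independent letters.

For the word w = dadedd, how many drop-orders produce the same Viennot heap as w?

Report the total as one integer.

3

0(d) covers ∅
1(a) covers ∅
2(d) covers 0:d
3(e) covers 1:a, 2:d
4(d) covers 3:e
5(d) covers 4:d
floor of heap: 0:d, 1:a
completions by unplaced set U, small U first (add the entries for U minus each lowest piece of U):
  |U|=1: {5}:1
  |U|=2: {4,5}:1
  |U|=3: {3,4,5}:1
  |U|=4: {1,3,4,5}:1  {2,3,4,5}:1
  start at 0(d): 2
  start at 1(a): 1
sum over floor = 3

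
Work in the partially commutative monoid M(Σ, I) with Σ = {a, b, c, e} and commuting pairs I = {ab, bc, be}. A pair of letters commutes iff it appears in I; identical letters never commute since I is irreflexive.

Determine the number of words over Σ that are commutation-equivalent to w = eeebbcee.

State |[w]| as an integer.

28

0(e) covers ∅
1(e) covers 0:e
2(e) covers 1:e
3(b) covers ∅
4(b) covers 3:b
5(c) covers 2:e
6(e) covers 5:c
7(e) covers 6:e
floor of heap: 0:e, 3:b
completions by unplaced set U, small U first (add the entries for U minus each lowest piece of U):
  |U|=1: {4}:1  {7}:1
  |U|=2: {3,4}:1  {4,7}:2  {6,7}:1
  |U|=3: {3,4,7}:3  {4,6,7}:3  {5,6,7}:1
  |U|=4: {2,5,6,7}:1  {3,4,6,7}:6  {4,5,6,7}:4
  |U|=5: {1,2,5,6,7}:1  {2,4,5,6,7}:5  {3,4,5,6,7}:10
  |U|=6: {0,1,2,5,6,7}:1  {1,2,4,5,6,7}:6  {2,3,4,5,6,7}:15
  start at 0(e): 21
  start at 3(b): 7
sum over floor = 28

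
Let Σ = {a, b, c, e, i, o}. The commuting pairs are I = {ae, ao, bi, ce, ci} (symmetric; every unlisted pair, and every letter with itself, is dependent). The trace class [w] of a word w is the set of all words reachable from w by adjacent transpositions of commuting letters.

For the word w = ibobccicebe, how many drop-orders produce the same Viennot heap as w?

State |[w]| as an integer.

piece 0:i — minimal
piece 1:b — minimal
piece 2:o rests on {0:i, 1:b}
piece 3:b rests on {2:o}
piece 4:c rests on {3:b}
piece 5:c rests on {4:c}
piece 6:i rests on {2:o}
piece 7:c rests on {5:c}
piece 8:e rests on {3:b, 6:i}
piece 9:b rests on {7:c, 8:e}
piece 10:e rests on {9:b}
minimal pieces: {0:i, 1:b}
ways to finish when only these pieces remain (= sum over removing one remaining piece with nothing left below it):
  1 left: {10}→1
  2 left: {9,10}→1
  3 left: {7,9,10}→1  {8,9,10}→1
  4 left: {5,7,9,10}→1  {6,8,9,10}→1  {7,8,9,10}→2
  5 left: {4,5,7,9,10}→1  {5,7,8,9,10}→3  {6,7,8,9,10}→3
  6 left: {4,5,7,8,9,10}→4  {5,6,7,8,9,10}→6
  7 left: {3,4,5,7,8,9,10}→4  {4,5,6,7,8,9,10}→10
  8 left: {3,4,5,6,7,8,9,10}→14
  9 left: {2,3,4,5,6,7,8,9,10}→14
  placing 0:i first → 14 extensions
  placing 1:b first → 14 extensions
total linear extensions = 28

28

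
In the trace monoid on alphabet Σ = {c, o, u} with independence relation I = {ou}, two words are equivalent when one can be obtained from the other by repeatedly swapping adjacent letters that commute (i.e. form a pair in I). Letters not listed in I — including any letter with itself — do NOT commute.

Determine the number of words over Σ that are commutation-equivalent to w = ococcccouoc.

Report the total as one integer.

3

drop 0:o onto floor
drop 1:c onto {0:o}
drop 2:o onto {1:c}
drop 3:c onto {2:o}
drop 4:c onto {3:c}
drop 5:c onto {4:c}
drop 6:c onto {5:c}
drop 7:o onto {6:c}
drop 8:u onto {6:c}
drop 9:o onto {7:o}
drop 10:c onto {8:u, 9:o}
ground layer = {0:o}
drop-orders for the pieces not yet dropped (sum over which currently-grounded one goes next):
  1 to go: {10} 1
  2 to go: {8,10} 1  {9,10} 1
  3 to go: {7,9,10} 1  {8,9,10} 2
  4 to go: {7,8,9,10} 3
  5 to go: {6,7,8,9,10} 3
  6 to go: {5,6,7,8,9,10} 3
  7 to go: {4,5,6,7,8,9,10} 3
  8 to go: {3,4,5,6,7,8,9,10} 3
  9 to go: {2,3,4,5,6,7,8,9,10} 3
  if 0:o drops first: 3 orders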